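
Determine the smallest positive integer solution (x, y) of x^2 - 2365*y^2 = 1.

First expand sqrt(2365) as a continued fraction. With x_i = (sqrt(2365) + m_i)/d_i and (m_0, d_0) = (0, 1): a_0 = floor(sqrt(2365)) = 48, since 48^2 = 2304 <= 2365 < 2401 = 49^2.
Iterate m_{i+1} = d_i*a_i - m_i, d_{i+1} = (2365 - m_{i+1}^2)/d_i, a_{i+1} = floor((a_0 + m_{i+1})/d_{i+1}):
  m_1 = 1*48 - 0 = 48, d_1 = (2365 - 48^2)/1 = 61/1 = 61, a_1 = floor((48 + 48)/61) = 1.
  m_2 = 61*1 - 48 = 13, d_2 = (2365 - 13^2)/61 = 2196/61 = 36, a_2 = floor((48 + 13)/36) = 1.
  m_3 = 36*1 - 13 = 23, d_3 = (2365 - 23^2)/36 = 1836/36 = 51, a_3 = floor((48 + 23)/51) = 1.
  m_4 = 51*1 - 23 = 28, d_4 = (2365 - 28^2)/51 = 1581/51 = 31, a_4 = floor((48 + 28)/31) = 2.
  m_5 = 31*2 - 28 = 34, d_5 = (2365 - 34^2)/31 = 1209/31 = 39, a_5 = floor((48 + 34)/39) = 2.
  m_6 = 39*2 - 34 = 44, d_6 = (2365 - 44^2)/39 = 429/39 = 11, a_6 = floor((48 + 44)/11) = 8.
  m_7 = 11*8 - 44 = 44, d_7 = (2365 - 44^2)/11 = 429/11 = 39, a_7 = floor((48 + 44)/39) = 2.
  m_8 = 39*2 - 44 = 34, d_8 = (2365 - 34^2)/39 = 1209/39 = 31, a_8 = floor((48 + 34)/31) = 2.
  m_9 = 31*2 - 34 = 28, d_9 = (2365 - 28^2)/31 = 1581/31 = 51, a_9 = floor((48 + 28)/51) = 1.
  m_10 = 51*1 - 28 = 23, d_10 = (2365 - 23^2)/51 = 1836/51 = 36, a_10 = floor((48 + 23)/36) = 1.
  m_11 = 36*1 - 23 = 13, d_11 = (2365 - 13^2)/36 = 2196/36 = 61, a_11 = floor((48 + 13)/61) = 1.
  m_12 = 61*1 - 13 = 48, d_12 = (2365 - 48^2)/61 = 61/61 = 1, a_12 = floor((48 + 48)/1) = 96.
  m_13 = 1*96 - 48 = 48, d_13 = (2365 - 48^2)/1 = 61/1 = 61: (m_13, d_13) = (m_1, d_1) = (48, 61), so from here the quotients repeat a_1, ..., a_12; the period length is 12.
So sqrt(2365) = [48; (1, 1, 1, 2, 2, 8, 2, 2, 1, 1, 1, 96)] with period length k = 12.
k is even, so the fundamental solution of x^2 - 2365y^2 = 1 is (p_{k-1}, q_{k-1}) = (p_11, q_11); compute convergents through index 11.
Convergents (p_i = a_i*p_{i-1} + p_{i-2}, q_i = a_i*q_{i-1} + q_{i-2} with p_{-2}=0, p_{-1}=1, q_{-2}=1, q_{-1}=0):
  i=0: a_0=48, p_0 = 48*1 + 0 = 48, q_0 = 48*0 + 1 = 1.
  i=1: a_1=1, p_1 = 1*48 + 1 = 49, q_1 = 1*1 + 0 = 1.
  i=2: a_2=1, p_2 = 1*49 + 48 = 97, q_2 = 1*1 + 1 = 2.
  i=3: a_3=1, p_3 = 1*97 + 49 = 146, q_3 = 1*2 + 1 = 3.
  i=4: a_4=2, p_4 = 2*146 + 97 = 389, q_4 = 2*3 + 2 = 8.
  i=5: a_5=2, p_5 = 2*389 + 146 = 924, q_5 = 2*8 + 3 = 19.
  i=6: a_6=8, p_6 = 8*924 + 389 = 7781, q_6 = 8*19 + 8 = 160.
  i=7: a_7=2, p_7 = 2*7781 + 924 = 16486, q_7 = 2*160 + 19 = 339.
  i=8: a_8=2, p_8 = 2*16486 + 7781 = 40753, q_8 = 2*339 + 160 = 838.
  i=9: a_9=1, p_9 = 1*40753 + 16486 = 57239, q_9 = 1*838 + 339 = 1177.
  i=10: a_10=1, p_10 = 1*57239 + 40753 = 97992, q_10 = 1*1177 + 838 = 2015.
  i=11: a_11=1, p_11 = 1*97992 + 57239 = 155231, q_11 = 1*2015 + 1177 = 3192.
Check: 155231^2 - 2365*3192^2 = 24096663361 - 24096663360 = 1, so (x, y) = (155231, 3192) solves the equation, and by the theorem it is the least positive solution.

(x, y) = (155231, 3192)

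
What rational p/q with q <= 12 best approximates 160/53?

Expand x = 160/53 as a continued fraction with the Euclidean algorithm:
  160 = 3*53 + 1, so a_0 = 3.
  53 = 53*1 + 0, so a_1 = 53.
so x = [3; 53].
Convergents (p_i = a_i*p_{i-1} + p_{i-2}, q_i = a_i*q_{i-1} + q_{i-2} with p_{-2}=0, p_{-1}=1, q_{-2}=1, q_{-1}=0), until the denominator exceeds 12:
  i=0: a_0=3, p_0 = 3*1 + 0 = 3, q_0 = 3*0 + 1 = 1.
  i=1: a_1=53, p_1 = 53*3 + 1 = 160, q_1 = 53*1 + 0 = 53.
q_1 = 53 > 12, so the last convergent with denominator <= 12 is p_0/q_0 = 3/1.
The closest fraction with denominator <= 12 is either p_0/q_0 or the intermediate fraction (k*p_0 + p_{-1})/(k*q_0 + q_{-1}) with the largest k >= 1 whose denominator stays <= 12; these approach x as k grows, and every other convergent or intermediate fraction in range is farther away.
Largest k: floor((12 - q_{-1})/q_0) = floor((12 - 0)/1) = 12 (using the seeds p_{-1} = 1, q_{-1} = 0).
That gives (12*3 + 1)/(12*1 + 0) = 37/12.
Compare the errors: |x - 3/1| = |160*1 - 3*53|/(53*1) = 1/53, and |x - 37/12| = |160*12 - 37*53|/(53*12) = 41/636.
Cross-multiplying, 1*636 = 636 < 2173 = 41*53, so 1/53 is smaller: the convergent 3/1 is closer to x than 37/12.

3/1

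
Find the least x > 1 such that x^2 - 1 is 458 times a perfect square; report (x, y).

(x, y) = (22899, 1070)

First expand sqrt(458) as a continued fraction. With x_i = (sqrt(458) + m_i)/d_i and (m_0, d_0) = (0, 1): a_0 = floor(sqrt(458)) = 21, since 21^2 = 441 <= 458 < 484 = 22^2.
Iterate m_{i+1} = d_i*a_i - m_i, d_{i+1} = (458 - m_{i+1}^2)/d_i, a_{i+1} = floor((a_0 + m_{i+1})/d_{i+1}):
  m_1 = 1*21 - 0 = 21, d_1 = (458 - 21^2)/1 = 17/1 = 17, a_1 = floor((21 + 21)/17) = 2.
  m_2 = 17*2 - 21 = 13, d_2 = (458 - 13^2)/17 = 289/17 = 17, a_2 = floor((21 + 13)/17) = 2.
  m_3 = 17*2 - 13 = 21, d_3 = (458 - 21^2)/17 = 17/17 = 1, a_3 = floor((21 + 21)/1) = 42.
  m_4 = 1*42 - 21 = 21, d_4 = (458 - 21^2)/1 = 17/1 = 17: (m_4, d_4) = (m_1, d_1) = (21, 17), so from here the quotients repeat a_1, ..., a_3; the period length is 3.
So sqrt(458) = [21; (2, 2, 42)] with period length k = 3.
k is odd, so (p_{k-1}, q_{k-1}) only solves x^2 - 458y^2 = -1 and the fundamental solution of x^2 - 458y^2 = 1 is (p_{2k-1}, q_{2k-1}) = (p_5, q_5); compute convergents through index 5, running through the period twice.
Convergents (p_i = a_i*p_{i-1} + p_{i-2}, q_i = a_i*q_{i-1} + q_{i-2} with p_{-2}=0, p_{-1}=1, q_{-2}=1, q_{-1}=0):
  i=0: a_0=21, p_0 = 21*1 + 0 = 21, q_0 = 21*0 + 1 = 1.
  i=1: a_1=2, p_1 = 2*21 + 1 = 43, q_1 = 2*1 + 0 = 2.
  i=2: a_2=2, p_2 = 2*43 + 21 = 107, q_2 = 2*2 + 1 = 5.
  i=3: a_3=42, p_3 = 42*107 + 43 = 4537, q_3 = 42*5 + 2 = 212.
  i=4: a_4=2, p_4 = 2*4537 + 107 = 9181, q_4 = 2*212 + 5 = 429.
  i=5: a_5=2, p_5 = 2*9181 + 4537 = 22899, q_5 = 2*429 + 212 = 1070.
Indeed p_2^2 - 458*q_2^2 = 11449 - 11450 = -1, not +1.
Check: 22899^2 - 458*1070^2 = 524364201 - 524364200 = 1, so (x, y) = (22899, 1070) solves the equation, and by the theorem it is the least positive solution.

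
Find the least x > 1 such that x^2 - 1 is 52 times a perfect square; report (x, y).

First expand sqrt(52) as a continued fraction. With x_i = (sqrt(52) + m_i)/d_i and (m_0, d_0) = (0, 1): a_0 = floor(sqrt(52)) = 7, since 7^2 = 49 <= 52 < 64 = 8^2.
Iterate m_{i+1} = d_i*a_i - m_i, d_{i+1} = (52 - m_{i+1}^2)/d_i, a_{i+1} = floor((a_0 + m_{i+1})/d_{i+1}):
  m_1 = 1*7 - 0 = 7, d_1 = (52 - 7^2)/1 = 3/1 = 3, a_1 = floor((7 + 7)/3) = 4.
  m_2 = 3*4 - 7 = 5, d_2 = (52 - 5^2)/3 = 27/3 = 9, a_2 = floor((7 + 5)/9) = 1.
  m_3 = 9*1 - 5 = 4, d_3 = (52 - 4^2)/9 = 36/9 = 4, a_3 = floor((7 + 4)/4) = 2.
  m_4 = 4*2 - 4 = 4, d_4 = (52 - 4^2)/4 = 36/4 = 9, a_4 = floor((7 + 4)/9) = 1.
  m_5 = 9*1 - 4 = 5, d_5 = (52 - 5^2)/9 = 27/9 = 3, a_5 = floor((7 + 5)/3) = 4.
  m_6 = 3*4 - 5 = 7, d_6 = (52 - 7^2)/3 = 3/3 = 1, a_6 = floor((7 + 7)/1) = 14.
  m_7 = 1*14 - 7 = 7, d_7 = (52 - 7^2)/1 = 3/1 = 3: (m_7, d_7) = (m_1, d_1) = (7, 3), so from here the quotients repeat a_1, ..., a_6; the period length is 6.
So sqrt(52) = [7; (4, 1, 2, 1, 4, 14)] with period length k = 6.
k is even, so the fundamental solution of x^2 - 52y^2 = 1 is (p_{k-1}, q_{k-1}) = (p_5, q_5); compute convergents through index 5.
Convergents (p_i = a_i*p_{i-1} + p_{i-2}, q_i = a_i*q_{i-1} + q_{i-2} with p_{-2}=0, p_{-1}=1, q_{-2}=1, q_{-1}=0):
  i=0: a_0=7, p_0 = 7*1 + 0 = 7, q_0 = 7*0 + 1 = 1.
  i=1: a_1=4, p_1 = 4*7 + 1 = 29, q_1 = 4*1 + 0 = 4.
  i=2: a_2=1, p_2 = 1*29 + 7 = 36, q_2 = 1*4 + 1 = 5.
  i=3: a_3=2, p_3 = 2*36 + 29 = 101, q_3 = 2*5 + 4 = 14.
  i=4: a_4=1, p_4 = 1*101 + 36 = 137, q_4 = 1*14 + 5 = 19.
  i=5: a_5=4, p_5 = 4*137 + 101 = 649, q_5 = 4*19 + 14 = 90.
Check: 649^2 - 52*90^2 = 421201 - 421200 = 1, so (x, y) = (649, 90) solves the equation, and by the theorem it is the least positive solution.

(x, y) = (649, 90)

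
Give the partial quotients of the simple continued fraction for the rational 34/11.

[3; 11]

Run the Euclidean algorithm on 34 and 11; the successive quotients are the partial quotients a_0, a_1, ... (each step inverts the fractional part left over by the previous one):
  34 = 3*11 + 1, so a_0 = 3.
  11 = 11*1 + 0, so a_1 = 11.
The remainder reaches 0 after 2 divisions, so the expansion has 2 partial quotients, read off in order.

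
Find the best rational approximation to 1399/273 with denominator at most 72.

Expand x = 1399/273 as a continued fraction with the Euclidean algorithm:
  1399 = 5*273 + 34, so a_0 = 5.
  273 = 8*34 + 1, so a_1 = 8.
  34 = 34*1 + 0, so a_2 = 34.
so x = [5; 8, 34].
Convergents (p_i = a_i*p_{i-1} + p_{i-2}, q_i = a_i*q_{i-1} + q_{i-2} with p_{-2}=0, p_{-1}=1, q_{-2}=1, q_{-1}=0), until the denominator exceeds 72:
  i=0: a_0=5, p_0 = 5*1 + 0 = 5, q_0 = 5*0 + 1 = 1.
  i=1: a_1=8, p_1 = 8*5 + 1 = 41, q_1 = 8*1 + 0 = 8.
  i=2: a_2=34, p_2 = 34*41 + 5 = 1399, q_2 = 34*8 + 1 = 273.
q_2 = 273 > 72, so the last convergent with denominator <= 72 is p_1/q_1 = 41/8.
The closest fraction with denominator <= 72 is either p_1/q_1 or the intermediate fraction (k*p_1 + p_0)/(k*q_1 + q_0) with the largest k >= 1 whose denominator stays <= 72; these approach x as k grows, and every other convergent or intermediate fraction in range is farther away.
Largest k: floor((72 - q_0)/q_1) = floor((72 - 1)/8) = 8.
That gives (8*41 + 5)/(8*8 + 1) = 333/65.
Compare the errors: |x - 41/8| = |1399*8 - 41*273|/(273*8) = 1/2184, and |x - 333/65| = |1399*65 - 333*273|/(273*65) = 26/17745.
Cross-multiplying, 1*17745 = 17745 < 56784 = 26*2184, so 1/2184 is smaller: the convergent 41/8 is closer to x than 333/65.

41/8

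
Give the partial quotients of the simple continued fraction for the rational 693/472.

Run the Euclidean algorithm on 693 and 472; the successive quotients are the partial quotients a_0, a_1, ... (each step inverts the fractional part left over by the previous one):
  693 = 1*472 + 221, so a_0 = 1.
  472 = 2*221 + 30, so a_1 = 2.
  221 = 7*30 + 11, so a_2 = 7.
  30 = 2*11 + 8, so a_3 = 2.
  11 = 1*8 + 3, so a_4 = 1.
  8 = 2*3 + 2, so a_5 = 2.
  3 = 1*2 + 1, so a_6 = 1.
  2 = 2*1 + 0, so a_7 = 2.
The remainder reaches 0 after 8 divisions, so the expansion has 8 partial quotients, read off in order.

[1; 2, 7, 2, 1, 2, 1, 2]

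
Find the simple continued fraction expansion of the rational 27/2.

Run the Euclidean algorithm on 27 and 2; the successive quotients are the partial quotients a_0, a_1, ... (each step inverts the fractional part left over by the previous one):
  27 = 13*2 + 1, so a_0 = 13.
  2 = 2*1 + 0, so a_1 = 2.
The remainder reaches 0 after 2 divisions, so the expansion has 2 partial quotients, read off in order.

[13; 2]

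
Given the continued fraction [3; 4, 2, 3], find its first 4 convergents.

Using the convergent recurrence p_i = a_i*p_{i-1} + p_{i-2}, q_i = a_i*q_{i-1} + q_{i-2} with p_{-2}=0, p_{-1}=1, q_{-2}=1, q_{-1}=0:
  i=0: a_0=3, p_0 = 3*1 + 0 = 3, q_0 = 3*0 + 1 = 1.
  i=1: a_1=4, p_1 = 4*3 + 1 = 13, q_1 = 4*1 + 0 = 4.
  i=2: a_2=2, p_2 = 2*13 + 3 = 29, q_2 = 2*4 + 1 = 9.
  i=3: a_3=3, p_3 = 3*29 + 13 = 100, q_3 = 3*9 + 4 = 31.

3/1, 13/4, 29/9, 100/31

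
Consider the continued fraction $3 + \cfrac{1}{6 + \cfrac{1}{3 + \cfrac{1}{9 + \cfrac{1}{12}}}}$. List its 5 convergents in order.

3/1, 19/6, 60/19, 559/177, 6768/2143

Using the convergent recurrence p_i = a_i*p_{i-1} + p_{i-2}, q_i = a_i*q_{i-1} + q_{i-2} with p_{-2}=0, p_{-1}=1, q_{-2}=1, q_{-1}=0:
  i=0: a_0=3, p_0 = 3*1 + 0 = 3, q_0 = 3*0 + 1 = 1.
  i=1: a_1=6, p_1 = 6*3 + 1 = 19, q_1 = 6*1 + 0 = 6.
  i=2: a_2=3, p_2 = 3*19 + 3 = 60, q_2 = 3*6 + 1 = 19.
  i=3: a_3=9, p_3 = 9*60 + 19 = 559, q_3 = 9*19 + 6 = 177.
  i=4: a_4=12, p_4 = 12*559 + 60 = 6768, q_4 = 12*177 + 19 = 2143.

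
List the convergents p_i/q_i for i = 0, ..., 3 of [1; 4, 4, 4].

1/1, 5/4, 21/17, 89/72

Using the convergent recurrence p_i = a_i*p_{i-1} + p_{i-2}, q_i = a_i*q_{i-1} + q_{i-2} with p_{-2}=0, p_{-1}=1, q_{-2}=1, q_{-1}=0:
  i=0: a_0=1, p_0 = 1*1 + 0 = 1, q_0 = 1*0 + 1 = 1.
  i=1: a_1=4, p_1 = 4*1 + 1 = 5, q_1 = 4*1 + 0 = 4.
  i=2: a_2=4, p_2 = 4*5 + 1 = 21, q_2 = 4*4 + 1 = 17.
  i=3: a_3=4, p_3 = 4*21 + 5 = 89, q_3 = 4*17 + 4 = 72.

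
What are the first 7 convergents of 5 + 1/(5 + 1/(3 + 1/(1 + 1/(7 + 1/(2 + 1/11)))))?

Using the convergent recurrence p_i = a_i*p_{i-1} + p_{i-2}, q_i = a_i*q_{i-1} + q_{i-2} with p_{-2}=0, p_{-1}=1, q_{-2}=1, q_{-1}=0:
  i=0: a_0=5, p_0 = 5*1 + 0 = 5, q_0 = 5*0 + 1 = 1.
  i=1: a_1=5, p_1 = 5*5 + 1 = 26, q_1 = 5*1 + 0 = 5.
  i=2: a_2=3, p_2 = 3*26 + 5 = 83, q_2 = 3*5 + 1 = 16.
  i=3: a_3=1, p_3 = 1*83 + 26 = 109, q_3 = 1*16 + 5 = 21.
  i=4: a_4=7, p_4 = 7*109 + 83 = 846, q_4 = 7*21 + 16 = 163.
  i=5: a_5=2, p_5 = 2*846 + 109 = 1801, q_5 = 2*163 + 21 = 347.
  i=6: a_6=11, p_6 = 11*1801 + 846 = 20657, q_6 = 11*347 + 163 = 3980.

5/1, 26/5, 83/16, 109/21, 846/163, 1801/347, 20657/3980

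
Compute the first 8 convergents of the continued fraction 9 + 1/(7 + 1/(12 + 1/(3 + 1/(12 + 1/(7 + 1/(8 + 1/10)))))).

Using the convergent recurrence p_i = a_i*p_{i-1} + p_{i-2}, q_i = a_i*q_{i-1} + q_{i-2} with p_{-2}=0, p_{-1}=1, q_{-2}=1, q_{-1}=0:
  i=0: a_0=9, p_0 = 9*1 + 0 = 9, q_0 = 9*0 + 1 = 1.
  i=1: a_1=7, p_1 = 7*9 + 1 = 64, q_1 = 7*1 + 0 = 7.
  i=2: a_2=12, p_2 = 12*64 + 9 = 777, q_2 = 12*7 + 1 = 85.
  i=3: a_3=3, p_3 = 3*777 + 64 = 2395, q_3 = 3*85 + 7 = 262.
  i=4: a_4=12, p_4 = 12*2395 + 777 = 29517, q_4 = 12*262 + 85 = 3229.
  i=5: a_5=7, p_5 = 7*29517 + 2395 = 209014, q_5 = 7*3229 + 262 = 22865.
  i=6: a_6=8, p_6 = 8*209014 + 29517 = 1701629, q_6 = 8*22865 + 3229 = 186149.
  i=7: a_7=10, p_7 = 10*1701629 + 209014 = 17225304, q_7 = 10*186149 + 22865 = 1884355.

9/1, 64/7, 777/85, 2395/262, 29517/3229, 209014/22865, 1701629/186149, 17225304/1884355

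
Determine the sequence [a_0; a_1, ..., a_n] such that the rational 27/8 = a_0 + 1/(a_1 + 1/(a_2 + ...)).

Run the Euclidean algorithm on 27 and 8; the successive quotients are the partial quotients a_0, a_1, ... (each step inverts the fractional part left over by the previous one):
  27 = 3*8 + 3, so a_0 = 3.
  8 = 2*3 + 2, so a_1 = 2.
  3 = 1*2 + 1, so a_2 = 1.
  2 = 2*1 + 0, so a_3 = 2.
The remainder reaches 0 after 4 divisions, so the expansion has 4 partial quotients, read off in order.

[3; 2, 1, 2]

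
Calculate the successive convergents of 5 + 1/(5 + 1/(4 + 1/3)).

5/1, 26/5, 109/21, 353/68

Using the convergent recurrence p_i = a_i*p_{i-1} + p_{i-2}, q_i = a_i*q_{i-1} + q_{i-2} with p_{-2}=0, p_{-1}=1, q_{-2}=1, q_{-1}=0:
  i=0: a_0=5, p_0 = 5*1 + 0 = 5, q_0 = 5*0 + 1 = 1.
  i=1: a_1=5, p_1 = 5*5 + 1 = 26, q_1 = 5*1 + 0 = 5.
  i=2: a_2=4, p_2 = 4*26 + 5 = 109, q_2 = 4*5 + 1 = 21.
  i=3: a_3=3, p_3 = 3*109 + 26 = 353, q_3 = 3*21 + 5 = 68.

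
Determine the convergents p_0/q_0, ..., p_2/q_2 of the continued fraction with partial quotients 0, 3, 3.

0/1, 1/3, 3/10

Using the convergent recurrence p_i = a_i*p_{i-1} + p_{i-2}, q_i = a_i*q_{i-1} + q_{i-2} with p_{-2}=0, p_{-1}=1, q_{-2}=1, q_{-1}=0:
  i=0: a_0=0, p_0 = 0*1 + 0 = 0, q_0 = 0*0 + 1 = 1.
  i=1: a_1=3, p_1 = 3*0 + 1 = 1, q_1 = 3*1 + 0 = 3.
  i=2: a_2=3, p_2 = 3*1 + 0 = 3, q_2 = 3*3 + 1 = 10.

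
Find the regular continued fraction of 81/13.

Run the Euclidean algorithm on 81 and 13; the successive quotients are the partial quotients a_0, a_1, ... (each step inverts the fractional part left over by the previous one):
  81 = 6*13 + 3, so a_0 = 6.
  13 = 4*3 + 1, so a_1 = 4.
  3 = 3*1 + 0, so a_2 = 3.
The remainder reaches 0 after 3 divisions, so the expansion has 3 partial quotients, read off in order.

[6; 4, 3]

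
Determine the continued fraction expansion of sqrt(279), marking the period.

Write x_i = (sqrt(279) + m_i)/d_i with (m_0, d_0) = (0, 1). a_0 = floor(sqrt(279)) = 16, since 16^2 = 256 <= 279 < 289 = 17^2.
Iterate m_{i+1} = d_i*a_i - m_i, d_{i+1} = (279 - m_{i+1}^2)/d_i, a_{i+1} = floor((a_0 + m_{i+1})/d_{i+1}):
  m_1 = 1*16 - 0 = 16, d_1 = (279 - 16^2)/1 = 23/1 = 23, a_1 = floor((16 + 16)/23) = 1.
  m_2 = 23*1 - 16 = 7, d_2 = (279 - 7^2)/23 = 230/23 = 10, a_2 = floor((16 + 7)/10) = 2.
  m_3 = 10*2 - 7 = 13, d_3 = (279 - 13^2)/10 = 110/10 = 11, a_3 = floor((16 + 13)/11) = 2.
  m_4 = 11*2 - 13 = 9, d_4 = (279 - 9^2)/11 = 198/11 = 18, a_4 = floor((16 + 9)/18) = 1.
  m_5 = 18*1 - 9 = 9, d_5 = (279 - 9^2)/18 = 198/18 = 11, a_5 = floor((16 + 9)/11) = 2.
  m_6 = 11*2 - 9 = 13, d_6 = (279 - 13^2)/11 = 110/11 = 10, a_6 = floor((16 + 13)/10) = 2.
  m_7 = 10*2 - 13 = 7, d_7 = (279 - 7^2)/10 = 230/10 = 23, a_7 = floor((16 + 7)/23) = 1.
  m_8 = 23*1 - 7 = 16, d_8 = (279 - 16^2)/23 = 23/23 = 1, a_8 = floor((16 + 16)/1) = 32.
  m_9 = 1*32 - 16 = 16, d_9 = (279 - 16^2)/1 = 23/1 = 23: (m_9, d_9) = (m_1, d_1) = (16, 23), so from here the quotients repeat a_1, ..., a_8; the period length is 8.
Hence the expansion of sqrt(279) is a_0 = 16 followed by the repeating block 1, 2, 2, 1, 2, 2, 1, 32 (period 8).

[16; (1, 2, 2, 1, 2, 2, 1, 32)]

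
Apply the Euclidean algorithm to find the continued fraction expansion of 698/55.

[12; 1, 2, 4, 4]

Run the Euclidean algorithm on 698 and 55; the successive quotients are the partial quotients a_0, a_1, ... (each step inverts the fractional part left over by the previous one):
  698 = 12*55 + 38, so a_0 = 12.
  55 = 1*38 + 17, so a_1 = 1.
  38 = 2*17 + 4, so a_2 = 2.
  17 = 4*4 + 1, so a_3 = 4.
  4 = 4*1 + 0, so a_4 = 4.
The remainder reaches 0 after 5 divisions, so the expansion has 5 partial quotients, read off in order.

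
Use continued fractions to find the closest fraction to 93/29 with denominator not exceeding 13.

16/5

Expand x = 93/29 as a continued fraction with the Euclidean algorithm:
  93 = 3*29 + 6, so a_0 = 3.
  29 = 4*6 + 5, so a_1 = 4.
  6 = 1*5 + 1, so a_2 = 1.
  5 = 5*1 + 0, so a_3 = 5.
so x = [3; 4, 1, 5].
Convergents (p_i = a_i*p_{i-1} + p_{i-2}, q_i = a_i*q_{i-1} + q_{i-2} with p_{-2}=0, p_{-1}=1, q_{-2}=1, q_{-1}=0), until the denominator exceeds 13:
  i=0: a_0=3, p_0 = 3*1 + 0 = 3, q_0 = 3*0 + 1 = 1.
  i=1: a_1=4, p_1 = 4*3 + 1 = 13, q_1 = 4*1 + 0 = 4.
  i=2: a_2=1, p_2 = 1*13 + 3 = 16, q_2 = 1*4 + 1 = 5.
  i=3: a_3=5, p_3 = 5*16 + 13 = 93, q_3 = 5*5 + 4 = 29.
q_3 = 29 > 13, so the last convergent with denominator <= 13 is p_2/q_2 = 16/5.
The closest fraction with denominator <= 13 is either p_2/q_2 or the intermediate fraction (k*p_2 + p_1)/(k*q_2 + q_1) with the largest k >= 1 whose denominator stays <= 13; these approach x as k grows, and every other convergent or intermediate fraction in range is farther away.
Largest k: floor((13 - q_1)/q_2) = floor((13 - 4)/5) = 1.
That gives (1*16 + 13)/(1*5 + 4) = 29/9.
Compare the errors: |x - 16/5| = |93*5 - 16*29|/(29*5) = 1/145, and |x - 29/9| = |93*9 - 29*29|/(29*9) = 4/261.
Cross-multiplying, 1*261 = 261 < 580 = 4*145, so 1/145 is smaller: the convergent 16/5 is closer to x than 29/9.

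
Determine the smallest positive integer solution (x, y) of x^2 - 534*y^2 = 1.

First expand sqrt(534) as a continued fraction. With x_i = (sqrt(534) + m_i)/d_i and (m_0, d_0) = (0, 1): a_0 = floor(sqrt(534)) = 23, since 23^2 = 529 <= 534 < 576 = 24^2.
Iterate m_{i+1} = d_i*a_i - m_i, d_{i+1} = (534 - m_{i+1}^2)/d_i, a_{i+1} = floor((a_0 + m_{i+1})/d_{i+1}):
  m_1 = 1*23 - 0 = 23, d_1 = (534 - 23^2)/1 = 5/1 = 5, a_1 = floor((23 + 23)/5) = 9.
  m_2 = 5*9 - 23 = 22, d_2 = (534 - 22^2)/5 = 50/5 = 10, a_2 = floor((23 + 22)/10) = 4.
  m_3 = 10*4 - 22 = 18, d_3 = (534 - 18^2)/10 = 210/10 = 21, a_3 = floor((23 + 18)/21) = 1.
  m_4 = 21*1 - 18 = 3, d_4 = (534 - 3^2)/21 = 525/21 = 25, a_4 = floor((23 + 3)/25) = 1.
  m_5 = 25*1 - 3 = 22, d_5 = (534 - 22^2)/25 = 50/25 = 2, a_5 = floor((23 + 22)/2) = 22.
  m_6 = 2*22 - 22 = 22, d_6 = (534 - 22^2)/2 = 50/2 = 25, a_6 = floor((23 + 22)/25) = 1.
  m_7 = 25*1 - 22 = 3, d_7 = (534 - 3^2)/25 = 525/25 = 21, a_7 = floor((23 + 3)/21) = 1.
  m_8 = 21*1 - 3 = 18, d_8 = (534 - 18^2)/21 = 210/21 = 10, a_8 = floor((23 + 18)/10) = 4.
  m_9 = 10*4 - 18 = 22, d_9 = (534 - 22^2)/10 = 50/10 = 5, a_9 = floor((23 + 22)/5) = 9.
  m_10 = 5*9 - 22 = 23, d_10 = (534 - 23^2)/5 = 5/5 = 1, a_10 = floor((23 + 23)/1) = 46.
  m_11 = 1*46 - 23 = 23, d_11 = (534 - 23^2)/1 = 5/1 = 5: (m_11, d_11) = (m_1, d_1) = (23, 5), so from here the quotients repeat a_1, ..., a_10; the period length is 10.
So sqrt(534) = [23; (9, 4, 1, 1, 22, 1, 1, 4, 9, 46)] with period length k = 10.
k is even, so the fundamental solution of x^2 - 534y^2 = 1 is (p_{k-1}, q_{k-1}) = (p_9, q_9); compute convergents through index 9.
Convergents (p_i = a_i*p_{i-1} + p_{i-2}, q_i = a_i*q_{i-1} + q_{i-2} with p_{-2}=0, p_{-1}=1, q_{-2}=1, q_{-1}=0):
  i=0: a_0=23, p_0 = 23*1 + 0 = 23, q_0 = 23*0 + 1 = 1.
  i=1: a_1=9, p_1 = 9*23 + 1 = 208, q_1 = 9*1 + 0 = 9.
  i=2: a_2=4, p_2 = 4*208 + 23 = 855, q_2 = 4*9 + 1 = 37.
  i=3: a_3=1, p_3 = 1*855 + 208 = 1063, q_3 = 1*37 + 9 = 46.
  i=4: a_4=1, p_4 = 1*1063 + 855 = 1918, q_4 = 1*46 + 37 = 83.
  i=5: a_5=22, p_5 = 22*1918 + 1063 = 43259, q_5 = 22*83 + 46 = 1872.
  i=6: a_6=1, p_6 = 1*43259 + 1918 = 45177, q_6 = 1*1872 + 83 = 1955.
  i=7: a_7=1, p_7 = 1*45177 + 43259 = 88436, q_7 = 1*1955 + 1872 = 3827.
  i=8: a_8=4, p_8 = 4*88436 + 45177 = 398921, q_8 = 4*3827 + 1955 = 17263.
  i=9: a_9=9, p_9 = 9*398921 + 88436 = 3678725, q_9 = 9*17263 + 3827 = 159194.
Check: 3678725^2 - 534*159194^2 = 13533017625625 - 13533017625624 = 1, so (x, y) = (3678725, 159194) solves the equation, and by the theorem it is the least positive solution.

(x, y) = (3678725, 159194)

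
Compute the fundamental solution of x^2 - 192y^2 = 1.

(x, y) = (97, 7)

First expand sqrt(192) as a continued fraction. With x_i = (sqrt(192) + m_i)/d_i and (m_0, d_0) = (0, 1): a_0 = floor(sqrt(192)) = 13, since 13^2 = 169 <= 192 < 196 = 14^2.
Iterate m_{i+1} = d_i*a_i - m_i, d_{i+1} = (192 - m_{i+1}^2)/d_i, a_{i+1} = floor((a_0 + m_{i+1})/d_{i+1}):
  m_1 = 1*13 - 0 = 13, d_1 = (192 - 13^2)/1 = 23/1 = 23, a_1 = floor((13 + 13)/23) = 1.
  m_2 = 23*1 - 13 = 10, d_2 = (192 - 10^2)/23 = 92/23 = 4, a_2 = floor((13 + 10)/4) = 5.
  m_3 = 4*5 - 10 = 10, d_3 = (192 - 10^2)/4 = 92/4 = 23, a_3 = floor((13 + 10)/23) = 1.
  m_4 = 23*1 - 10 = 13, d_4 = (192 - 13^2)/23 = 23/23 = 1, a_4 = floor((13 + 13)/1) = 26.
  m_5 = 1*26 - 13 = 13, d_5 = (192 - 13^2)/1 = 23/1 = 23: (m_5, d_5) = (m_1, d_1) = (13, 23), so from here the quotients repeat a_1, ..., a_4; the period length is 4.
So sqrt(192) = [13; (1, 5, 1, 26)] with period length k = 4.
k is even, so the fundamental solution of x^2 - 192y^2 = 1 is (p_{k-1}, q_{k-1}) = (p_3, q_3); compute convergents through index 3.
Convergents (p_i = a_i*p_{i-1} + p_{i-2}, q_i = a_i*q_{i-1} + q_{i-2} with p_{-2}=0, p_{-1}=1, q_{-2}=1, q_{-1}=0):
  i=0: a_0=13, p_0 = 13*1 + 0 = 13, q_0 = 13*0 + 1 = 1.
  i=1: a_1=1, p_1 = 1*13 + 1 = 14, q_1 = 1*1 + 0 = 1.
  i=2: a_2=5, p_2 = 5*14 + 13 = 83, q_2 = 5*1 + 1 = 6.
  i=3: a_3=1, p_3 = 1*83 + 14 = 97, q_3 = 1*6 + 1 = 7.
Check: 97^2 - 192*7^2 = 9409 - 9408 = 1, so (x, y) = (97, 7) solves the equation, and by the theorem it is the least positive solution.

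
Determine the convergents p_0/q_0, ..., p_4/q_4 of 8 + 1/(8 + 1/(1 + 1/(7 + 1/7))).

8/1, 65/8, 73/9, 576/71, 4105/506

Using the convergent recurrence p_i = a_i*p_{i-1} + p_{i-2}, q_i = a_i*q_{i-1} + q_{i-2} with p_{-2}=0, p_{-1}=1, q_{-2}=1, q_{-1}=0:
  i=0: a_0=8, p_0 = 8*1 + 0 = 8, q_0 = 8*0 + 1 = 1.
  i=1: a_1=8, p_1 = 8*8 + 1 = 65, q_1 = 8*1 + 0 = 8.
  i=2: a_2=1, p_2 = 1*65 + 8 = 73, q_2 = 1*8 + 1 = 9.
  i=3: a_3=7, p_3 = 7*73 + 65 = 576, q_3 = 7*9 + 8 = 71.
  i=4: a_4=7, p_4 = 7*576 + 73 = 4105, q_4 = 7*71 + 9 = 506.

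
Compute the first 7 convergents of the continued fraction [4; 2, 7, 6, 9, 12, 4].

4/1, 9/2, 67/15, 411/92, 3766/843, 45603/10208, 186178/41675

Using the convergent recurrence p_i = a_i*p_{i-1} + p_{i-2}, q_i = a_i*q_{i-1} + q_{i-2} with p_{-2}=0, p_{-1}=1, q_{-2}=1, q_{-1}=0:
  i=0: a_0=4, p_0 = 4*1 + 0 = 4, q_0 = 4*0 + 1 = 1.
  i=1: a_1=2, p_1 = 2*4 + 1 = 9, q_1 = 2*1 + 0 = 2.
  i=2: a_2=7, p_2 = 7*9 + 4 = 67, q_2 = 7*2 + 1 = 15.
  i=3: a_3=6, p_3 = 6*67 + 9 = 411, q_3 = 6*15 + 2 = 92.
  i=4: a_4=9, p_4 = 9*411 + 67 = 3766, q_4 = 9*92 + 15 = 843.
  i=5: a_5=12, p_5 = 12*3766 + 411 = 45603, q_5 = 12*843 + 92 = 10208.
  i=6: a_6=4, p_6 = 4*45603 + 3766 = 186178, q_6 = 4*10208 + 843 = 41675.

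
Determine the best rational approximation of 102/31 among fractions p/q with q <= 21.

Expand x = 102/31 as a continued fraction with the Euclidean algorithm:
  102 = 3*31 + 9, so a_0 = 3.
  31 = 3*9 + 4, so a_1 = 3.
  9 = 2*4 + 1, so a_2 = 2.
  4 = 4*1 + 0, so a_3 = 4.
so x = [3; 3, 2, 4].
Convergents (p_i = a_i*p_{i-1} + p_{i-2}, q_i = a_i*q_{i-1} + q_{i-2} with p_{-2}=0, p_{-1}=1, q_{-2}=1, q_{-1}=0), until the denominator exceeds 21:
  i=0: a_0=3, p_0 = 3*1 + 0 = 3, q_0 = 3*0 + 1 = 1.
  i=1: a_1=3, p_1 = 3*3 + 1 = 10, q_1 = 3*1 + 0 = 3.
  i=2: a_2=2, p_2 = 2*10 + 3 = 23, q_2 = 2*3 + 1 = 7.
  i=3: a_3=4, p_3 = 4*23 + 10 = 102, q_3 = 4*7 + 3 = 31.
q_3 = 31 > 21, so the last convergent with denominator <= 21 is p_2/q_2 = 23/7.
The closest fraction with denominator <= 21 is either p_2/q_2 or the intermediate fraction (k*p_2 + p_1)/(k*q_2 + q_1) with the largest k >= 1 whose denominator stays <= 21; these approach x as k grows, and every other convergent or intermediate fraction in range is farther away.
Largest k: floor((21 - q_1)/q_2) = floor((21 - 3)/7) = 2.
That gives (2*23 + 10)/(2*7 + 3) = 56/17.
Compare the errors: |x - 23/7| = |102*7 - 23*31|/(31*7) = 1/217, and |x - 56/17| = |102*17 - 56*31|/(31*17) = 2/527.
Cross-multiplying, 2*217 = 434 < 527 = 1*527, so 2/527 is smaller: the intermediate fraction 56/17 is closer to x than 23/7.

56/17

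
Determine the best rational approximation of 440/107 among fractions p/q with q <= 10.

37/9

Expand x = 440/107 as a continued fraction with the Euclidean algorithm:
  440 = 4*107 + 12, so a_0 = 4.
  107 = 8*12 + 11, so a_1 = 8.
  12 = 1*11 + 1, so a_2 = 1.
  11 = 11*1 + 0, so a_3 = 11.
so x = [4; 8, 1, 11].
Convergents (p_i = a_i*p_{i-1} + p_{i-2}, q_i = a_i*q_{i-1} + q_{i-2} with p_{-2}=0, p_{-1}=1, q_{-2}=1, q_{-1}=0), until the denominator exceeds 10:
  i=0: a_0=4, p_0 = 4*1 + 0 = 4, q_0 = 4*0 + 1 = 1.
  i=1: a_1=8, p_1 = 8*4 + 1 = 33, q_1 = 8*1 + 0 = 8.
  i=2: a_2=1, p_2 = 1*33 + 4 = 37, q_2 = 1*8 + 1 = 9.
  i=3: a_3=11, p_3 = 11*37 + 33 = 440, q_3 = 11*9 + 8 = 107.
q_3 = 107 > 10, so the last convergent with denominator <= 10 is p_2/q_2 = 37/9.
The closest fraction with denominator <= 10 is either p_2/q_2 or the intermediate fraction (k*p_2 + p_1)/(k*q_2 + q_1) with the largest k >= 1 whose denominator stays <= 10; these approach x as k grows, and every other convergent or intermediate fraction in range is farther away.
Largest k: floor((10 - q_1)/q_2) = floor((10 - 8)/9) = 0.
Since k = 0, no intermediate fraction beyond p_2/q_2 has denominator <= 10, so the convergent 37/9 is the closest (its error is |440*9 - 37*107|/(107*9) = 1/963).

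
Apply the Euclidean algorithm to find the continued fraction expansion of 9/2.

[4; 2]

Run the Euclidean algorithm on 9 and 2; the successive quotients are the partial quotients a_0, a_1, ... (each step inverts the fractional part left over by the previous one):
  9 = 4*2 + 1, so a_0 = 4.
  2 = 2*1 + 0, so a_1 = 2.
The remainder reaches 0 after 2 divisions, so the expansion has 2 partial quotients, read off in order.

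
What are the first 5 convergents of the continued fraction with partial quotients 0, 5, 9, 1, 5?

Using the convergent recurrence p_i = a_i*p_{i-1} + p_{i-2}, q_i = a_i*q_{i-1} + q_{i-2} with p_{-2}=0, p_{-1}=1, q_{-2}=1, q_{-1}=0:
  i=0: a_0=0, p_0 = 0*1 + 0 = 0, q_0 = 0*0 + 1 = 1.
  i=1: a_1=5, p_1 = 5*0 + 1 = 1, q_1 = 5*1 + 0 = 5.
  i=2: a_2=9, p_2 = 9*1 + 0 = 9, q_2 = 9*5 + 1 = 46.
  i=3: a_3=1, p_3 = 1*9 + 1 = 10, q_3 = 1*46 + 5 = 51.
  i=4: a_4=5, p_4 = 5*10 + 9 = 59, q_4 = 5*51 + 46 = 301.

0/1, 1/5, 9/46, 10/51, 59/301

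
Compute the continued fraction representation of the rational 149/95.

Run the Euclidean algorithm on 149 and 95; the successive quotients are the partial quotients a_0, a_1, ... (each step inverts the fractional part left over by the previous one):
  149 = 1*95 + 54, so a_0 = 1.
  95 = 1*54 + 41, so a_1 = 1.
  54 = 1*41 + 13, so a_2 = 1.
  41 = 3*13 + 2, so a_3 = 3.
  13 = 6*2 + 1, so a_4 = 6.
  2 = 2*1 + 0, so a_5 = 2.
The remainder reaches 0 after 6 divisions, so the expansion has 6 partial quotients, read off in order.

[1; 1, 1, 3, 6, 2]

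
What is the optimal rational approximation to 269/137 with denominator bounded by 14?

27/14

Expand x = 269/137 as a continued fraction with the Euclidean algorithm:
  269 = 1*137 + 132, so a_0 = 1.
  137 = 1*132 + 5, so a_1 = 1.
  132 = 26*5 + 2, so a_2 = 26.
  5 = 2*2 + 1, so a_3 = 2.
  2 = 2*1 + 0, so a_4 = 2.
so x = [1; 1, 26, 2, 2].
Convergents (p_i = a_i*p_{i-1} + p_{i-2}, q_i = a_i*q_{i-1} + q_{i-2} with p_{-2}=0, p_{-1}=1, q_{-2}=1, q_{-1}=0), until the denominator exceeds 14:
  i=0: a_0=1, p_0 = 1*1 + 0 = 1, q_0 = 1*0 + 1 = 1.
  i=1: a_1=1, p_1 = 1*1 + 1 = 2, q_1 = 1*1 + 0 = 1.
  i=2: a_2=26, p_2 = 26*2 + 1 = 53, q_2 = 26*1 + 1 = 27.
q_2 = 27 > 14, so the last convergent with denominator <= 14 is p_1/q_1 = 2/1.
The closest fraction with denominator <= 14 is either p_1/q_1 or the intermediate fraction (k*p_1 + p_0)/(k*q_1 + q_0) with the largest k >= 1 whose denominator stays <= 14; these approach x as k grows, and every other convergent or intermediate fraction in range is farther away.
Largest k: floor((14 - q_0)/q_1) = floor((14 - 1)/1) = 13.
That gives (13*2 + 1)/(13*1 + 1) = 27/14.
Compare the errors: |x - 2/1| = |269*1 - 2*137|/(137*1) = 5/137, and |x - 27/14| = |269*14 - 27*137|/(137*14) = 67/1918.
Cross-multiplying, 67*137 = 9179 < 9590 = 5*1918, so 67/1918 is smaller: the intermediate fraction 27/14 is closer to x than 2/1.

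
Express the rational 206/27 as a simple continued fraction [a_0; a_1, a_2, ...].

[7; 1, 1, 1, 2, 3]

Run the Euclidean algorithm on 206 and 27; the successive quotients are the partial quotients a_0, a_1, ... (each step inverts the fractional part left over by the previous one):
  206 = 7*27 + 17, so a_0 = 7.
  27 = 1*17 + 10, so a_1 = 1.
  17 = 1*10 + 7, so a_2 = 1.
  10 = 1*7 + 3, so a_3 = 1.
  7 = 2*3 + 1, so a_4 = 2.
  3 = 3*1 + 0, so a_5 = 3.
The remainder reaches 0 after 6 divisions, so the expansion has 6 partial quotients, read off in order.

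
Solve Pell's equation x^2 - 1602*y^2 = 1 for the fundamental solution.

(x, y) = (1601, 40)

First expand sqrt(1602) as a continued fraction. With x_i = (sqrt(1602) + m_i)/d_i and (m_0, d_0) = (0, 1): a_0 = floor(sqrt(1602)) = 40, since 40^2 = 1600 <= 1602 < 1681 = 41^2.
Iterate m_{i+1} = d_i*a_i - m_i, d_{i+1} = (1602 - m_{i+1}^2)/d_i, a_{i+1} = floor((a_0 + m_{i+1})/d_{i+1}):
  m_1 = 1*40 - 0 = 40, d_1 = (1602 - 40^2)/1 = 2/1 = 2, a_1 = floor((40 + 40)/2) = 40.
  m_2 = 2*40 - 40 = 40, d_2 = (1602 - 40^2)/2 = 2/2 = 1, a_2 = floor((40 + 40)/1) = 80.
  m_3 = 1*80 - 40 = 40, d_3 = (1602 - 40^2)/1 = 2/1 = 2: (m_3, d_3) = (m_1, d_1) = (40, 2), so from here the quotients repeat a_1, a_2; the period length is 2.
So sqrt(1602) = [40; (40, 80)] with period length k = 2.
k is even, so the fundamental solution of x^2 - 1602y^2 = 1 is (p_{k-1}, q_{k-1}) = (p_1, q_1); compute convergents through index 1.
Convergents (p_i = a_i*p_{i-1} + p_{i-2}, q_i = a_i*q_{i-1} + q_{i-2} with p_{-2}=0, p_{-1}=1, q_{-2}=1, q_{-1}=0):
  i=0: a_0=40, p_0 = 40*1 + 0 = 40, q_0 = 40*0 + 1 = 1.
  i=1: a_1=40, p_1 = 40*40 + 1 = 1601, q_1 = 40*1 + 0 = 40.
Check: 1601^2 - 1602*40^2 = 2563201 - 2563200 = 1, so (x, y) = (1601, 40) solves the equation, and by the theorem it is the least positive solution.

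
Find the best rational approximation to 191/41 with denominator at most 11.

14/3

Expand x = 191/41 as a continued fraction with the Euclidean algorithm:
  191 = 4*41 + 27, so a_0 = 4.
  41 = 1*27 + 14, so a_1 = 1.
  27 = 1*14 + 13, so a_2 = 1.
  14 = 1*13 + 1, so a_3 = 1.
  13 = 13*1 + 0, so a_4 = 13.
so x = [4; 1, 1, 1, 13].
Convergents (p_i = a_i*p_{i-1} + p_{i-2}, q_i = a_i*q_{i-1} + q_{i-2} with p_{-2}=0, p_{-1}=1, q_{-2}=1, q_{-1}=0), until the denominator exceeds 11:
  i=0: a_0=4, p_0 = 4*1 + 0 = 4, q_0 = 4*0 + 1 = 1.
  i=1: a_1=1, p_1 = 1*4 + 1 = 5, q_1 = 1*1 + 0 = 1.
  i=2: a_2=1, p_2 = 1*5 + 4 = 9, q_2 = 1*1 + 1 = 2.
  i=3: a_3=1, p_3 = 1*9 + 5 = 14, q_3 = 1*2 + 1 = 3.
  i=4: a_4=13, p_4 = 13*14 + 9 = 191, q_4 = 13*3 + 2 = 41.
q_4 = 41 > 11, so the last convergent with denominator <= 11 is p_3/q_3 = 14/3.
The closest fraction with denominator <= 11 is either p_3/q_3 or the intermediate fraction (k*p_3 + p_2)/(k*q_3 + q_2) with the largest k >= 1 whose denominator stays <= 11; these approach x as k grows, and every other convergent or intermediate fraction in range is farther away.
Largest k: floor((11 - q_2)/q_3) = floor((11 - 2)/3) = 3.
That gives (3*14 + 9)/(3*3 + 2) = 51/11.
Compare the errors: |x - 14/3| = |191*3 - 14*41|/(41*3) = 1/123, and |x - 51/11| = |191*11 - 51*41|/(41*11) = 10/451.
Cross-multiplying, 1*451 = 451 < 1230 = 10*123, so 1/123 is smaller: the convergent 14/3 is closer to x than 51/11.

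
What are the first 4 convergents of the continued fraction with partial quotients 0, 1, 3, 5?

0/1, 1/1, 3/4, 16/21

Using the convergent recurrence p_i = a_i*p_{i-1} + p_{i-2}, q_i = a_i*q_{i-1} + q_{i-2} with p_{-2}=0, p_{-1}=1, q_{-2}=1, q_{-1}=0:
  i=0: a_0=0, p_0 = 0*1 + 0 = 0, q_0 = 0*0 + 1 = 1.
  i=1: a_1=1, p_1 = 1*0 + 1 = 1, q_1 = 1*1 + 0 = 1.
  i=2: a_2=3, p_2 = 3*1 + 0 = 3, q_2 = 3*1 + 1 = 4.
  i=3: a_3=5, p_3 = 5*3 + 1 = 16, q_3 = 5*4 + 1 = 21.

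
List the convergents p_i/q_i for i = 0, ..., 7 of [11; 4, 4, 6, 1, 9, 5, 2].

11/1, 45/4, 191/17, 1191/106, 1382/123, 13629/1213, 69527/6188, 152683/13589

Using the convergent recurrence p_i = a_i*p_{i-1} + p_{i-2}, q_i = a_i*q_{i-1} + q_{i-2} with p_{-2}=0, p_{-1}=1, q_{-2}=1, q_{-1}=0:
  i=0: a_0=11, p_0 = 11*1 + 0 = 11, q_0 = 11*0 + 1 = 1.
  i=1: a_1=4, p_1 = 4*11 + 1 = 45, q_1 = 4*1 + 0 = 4.
  i=2: a_2=4, p_2 = 4*45 + 11 = 191, q_2 = 4*4 + 1 = 17.
  i=3: a_3=6, p_3 = 6*191 + 45 = 1191, q_3 = 6*17 + 4 = 106.
  i=4: a_4=1, p_4 = 1*1191 + 191 = 1382, q_4 = 1*106 + 17 = 123.
  i=5: a_5=9, p_5 = 9*1382 + 1191 = 13629, q_5 = 9*123 + 106 = 1213.
  i=6: a_6=5, p_6 = 5*13629 + 1382 = 69527, q_6 = 5*1213 + 123 = 6188.
  i=7: a_7=2, p_7 = 2*69527 + 13629 = 152683, q_7 = 2*6188 + 1213 = 13589.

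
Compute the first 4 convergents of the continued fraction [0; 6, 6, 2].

0/1, 1/6, 6/37, 13/80

Using the convergent recurrence p_i = a_i*p_{i-1} + p_{i-2}, q_i = a_i*q_{i-1} + q_{i-2} with p_{-2}=0, p_{-1}=1, q_{-2}=1, q_{-1}=0:
  i=0: a_0=0, p_0 = 0*1 + 0 = 0, q_0 = 0*0 + 1 = 1.
  i=1: a_1=6, p_1 = 6*0 + 1 = 1, q_1 = 6*1 + 0 = 6.
  i=2: a_2=6, p_2 = 6*1 + 0 = 6, q_2 = 6*6 + 1 = 37.
  i=3: a_3=2, p_3 = 2*6 + 1 = 13, q_3 = 2*37 + 6 = 80.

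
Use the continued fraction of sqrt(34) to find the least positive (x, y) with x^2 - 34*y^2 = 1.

(x, y) = (35, 6)

First expand sqrt(34) as a continued fraction. With x_i = (sqrt(34) + m_i)/d_i and (m_0, d_0) = (0, 1): a_0 = floor(sqrt(34)) = 5, since 5^2 = 25 <= 34 < 36 = 6^2.
Iterate m_{i+1} = d_i*a_i - m_i, d_{i+1} = (34 - m_{i+1}^2)/d_i, a_{i+1} = floor((a_0 + m_{i+1})/d_{i+1}):
  m_1 = 1*5 - 0 = 5, d_1 = (34 - 5^2)/1 = 9/1 = 9, a_1 = floor((5 + 5)/9) = 1.
  m_2 = 9*1 - 5 = 4, d_2 = (34 - 4^2)/9 = 18/9 = 2, a_2 = floor((5 + 4)/2) = 4.
  m_3 = 2*4 - 4 = 4, d_3 = (34 - 4^2)/2 = 18/2 = 9, a_3 = floor((5 + 4)/9) = 1.
  m_4 = 9*1 - 4 = 5, d_4 = (34 - 5^2)/9 = 9/9 = 1, a_4 = floor((5 + 5)/1) = 10.
  m_5 = 1*10 - 5 = 5, d_5 = (34 - 5^2)/1 = 9/1 = 9: (m_5, d_5) = (m_1, d_1) = (5, 9), so from here the quotients repeat a_1, ..., a_4; the period length is 4.
So sqrt(34) = [5; (1, 4, 1, 10)] with period length k = 4.
k is even, so the fundamental solution of x^2 - 34y^2 = 1 is (p_{k-1}, q_{k-1}) = (p_3, q_3); compute convergents through index 3.
Convergents (p_i = a_i*p_{i-1} + p_{i-2}, q_i = a_i*q_{i-1} + q_{i-2} with p_{-2}=0, p_{-1}=1, q_{-2}=1, q_{-1}=0):
  i=0: a_0=5, p_0 = 5*1 + 0 = 5, q_0 = 5*0 + 1 = 1.
  i=1: a_1=1, p_1 = 1*5 + 1 = 6, q_1 = 1*1 + 0 = 1.
  i=2: a_2=4, p_2 = 4*6 + 5 = 29, q_2 = 4*1 + 1 = 5.
  i=3: a_3=1, p_3 = 1*29 + 6 = 35, q_3 = 1*5 + 1 = 6.
Check: 35^2 - 34*6^2 = 1225 - 1224 = 1, so (x, y) = (35, 6) solves the equation, and by the theorem it is the least positive solution.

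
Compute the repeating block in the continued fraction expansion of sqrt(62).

Write x_i = (sqrt(62) + m_i)/d_i with (m_0, d_0) = (0, 1). a_0 = floor(sqrt(62)) = 7, since 7^2 = 49 <= 62 < 64 = 8^2.
Iterate m_{i+1} = d_i*a_i - m_i, d_{i+1} = (62 - m_{i+1}^2)/d_i, a_{i+1} = floor((a_0 + m_{i+1})/d_{i+1}):
  m_1 = 1*7 - 0 = 7, d_1 = (62 - 7^2)/1 = 13/1 = 13, a_1 = floor((7 + 7)/13) = 1.
  m_2 = 13*1 - 7 = 6, d_2 = (62 - 6^2)/13 = 26/13 = 2, a_2 = floor((7 + 6)/2) = 6.
  m_3 = 2*6 - 6 = 6, d_3 = (62 - 6^2)/2 = 26/2 = 13, a_3 = floor((7 + 6)/13) = 1.
  m_4 = 13*1 - 6 = 7, d_4 = (62 - 7^2)/13 = 13/13 = 1, a_4 = floor((7 + 7)/1) = 14.
  m_5 = 1*14 - 7 = 7, d_5 = (62 - 7^2)/1 = 13/1 = 13: (m_5, d_5) = (m_1, d_1) = (7, 13), so from here the quotients repeat a_1, ..., a_4; the period length is 4.
Hence the expansion of sqrt(62) is a_0 = 7 followed by the repeating block 1, 6, 1, 14 (period 4).

[7; (1, 6, 1, 14)]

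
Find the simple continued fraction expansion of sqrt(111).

Write x_i = (sqrt(111) + m_i)/d_i with (m_0, d_0) = (0, 1). a_0 = floor(sqrt(111)) = 10, since 10^2 = 100 <= 111 < 121 = 11^2.
Iterate m_{i+1} = d_i*a_i - m_i, d_{i+1} = (111 - m_{i+1}^2)/d_i, a_{i+1} = floor((a_0 + m_{i+1})/d_{i+1}):
  m_1 = 1*10 - 0 = 10, d_1 = (111 - 10^2)/1 = 11/1 = 11, a_1 = floor((10 + 10)/11) = 1.
  m_2 = 11*1 - 10 = 1, d_2 = (111 - 1^2)/11 = 110/11 = 10, a_2 = floor((10 + 1)/10) = 1.
  m_3 = 10*1 - 1 = 9, d_3 = (111 - 9^2)/10 = 30/10 = 3, a_3 = floor((10 + 9)/3) = 6.
  m_4 = 3*6 - 9 = 9, d_4 = (111 - 9^2)/3 = 30/3 = 10, a_4 = floor((10 + 9)/10) = 1.
  m_5 = 10*1 - 9 = 1, d_5 = (111 - 1^2)/10 = 110/10 = 11, a_5 = floor((10 + 1)/11) = 1.
  m_6 = 11*1 - 1 = 10, d_6 = (111 - 10^2)/11 = 11/11 = 1, a_6 = floor((10 + 10)/1) = 20.
  m_7 = 1*20 - 10 = 10, d_7 = (111 - 10^2)/1 = 11/1 = 11: (m_7, d_7) = (m_1, d_1) = (10, 11), so from here the quotients repeat a_1, ..., a_6; the period length is 6.
Hence the expansion of sqrt(111) is a_0 = 10 followed by the repeating block 1, 1, 6, 1, 1, 20 (period 6).

[10; (1, 1, 6, 1, 1, 20)]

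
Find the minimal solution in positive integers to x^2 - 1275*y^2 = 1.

(x, y) = (4999, 140)

First expand sqrt(1275) as a continued fraction. With x_i = (sqrt(1275) + m_i)/d_i and (m_0, d_0) = (0, 1): a_0 = floor(sqrt(1275)) = 35, since 35^2 = 1225 <= 1275 < 1296 = 36^2.
Iterate m_{i+1} = d_i*a_i - m_i, d_{i+1} = (1275 - m_{i+1}^2)/d_i, a_{i+1} = floor((a_0 + m_{i+1})/d_{i+1}):
  m_1 = 1*35 - 0 = 35, d_1 = (1275 - 35^2)/1 = 50/1 = 50, a_1 = floor((35 + 35)/50) = 1.
  m_2 = 50*1 - 35 = 15, d_2 = (1275 - 15^2)/50 = 1050/50 = 21, a_2 = floor((35 + 15)/21) = 2.
  m_3 = 21*2 - 15 = 27, d_3 = (1275 - 27^2)/21 = 546/21 = 26, a_3 = floor((35 + 27)/26) = 2.
  m_4 = 26*2 - 27 = 25, d_4 = (1275 - 25^2)/26 = 650/26 = 25, a_4 = floor((35 + 25)/25) = 2.
  m_5 = 25*2 - 25 = 25, d_5 = (1275 - 25^2)/25 = 650/25 = 26, a_5 = floor((35 + 25)/26) = 2.
  m_6 = 26*2 - 25 = 27, d_6 = (1275 - 27^2)/26 = 546/26 = 21, a_6 = floor((35 + 27)/21) = 2.
  m_7 = 21*2 - 27 = 15, d_7 = (1275 - 15^2)/21 = 1050/21 = 50, a_7 = floor((35 + 15)/50) = 1.
  m_8 = 50*1 - 15 = 35, d_8 = (1275 - 35^2)/50 = 50/50 = 1, a_8 = floor((35 + 35)/1) = 70.
  m_9 = 1*70 - 35 = 35, d_9 = (1275 - 35^2)/1 = 50/1 = 50: (m_9, d_9) = (m_1, d_1) = (35, 50), so from here the quotients repeat a_1, ..., a_8; the period length is 8.
So sqrt(1275) = [35; (1, 2, 2, 2, 2, 2, 1, 70)] with period length k = 8.
k is even, so the fundamental solution of x^2 - 1275y^2 = 1 is (p_{k-1}, q_{k-1}) = (p_7, q_7); compute convergents through index 7.
Convergents (p_i = a_i*p_{i-1} + p_{i-2}, q_i = a_i*q_{i-1} + q_{i-2} with p_{-2}=0, p_{-1}=1, q_{-2}=1, q_{-1}=0):
  i=0: a_0=35, p_0 = 35*1 + 0 = 35, q_0 = 35*0 + 1 = 1.
  i=1: a_1=1, p_1 = 1*35 + 1 = 36, q_1 = 1*1 + 0 = 1.
  i=2: a_2=2, p_2 = 2*36 + 35 = 107, q_2 = 2*1 + 1 = 3.
  i=3: a_3=2, p_3 = 2*107 + 36 = 250, q_3 = 2*3 + 1 = 7.
  i=4: a_4=2, p_4 = 2*250 + 107 = 607, q_4 = 2*7 + 3 = 17.
  i=5: a_5=2, p_5 = 2*607 + 250 = 1464, q_5 = 2*17 + 7 = 41.
  i=6: a_6=2, p_6 = 2*1464 + 607 = 3535, q_6 = 2*41 + 17 = 99.
  i=7: a_7=1, p_7 = 1*3535 + 1464 = 4999, q_7 = 1*99 + 41 = 140.
Check: 4999^2 - 1275*140^2 = 24990001 - 24990000 = 1, so (x, y) = (4999, 140) solves the equation, and by the theorem it is the least positive solution.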